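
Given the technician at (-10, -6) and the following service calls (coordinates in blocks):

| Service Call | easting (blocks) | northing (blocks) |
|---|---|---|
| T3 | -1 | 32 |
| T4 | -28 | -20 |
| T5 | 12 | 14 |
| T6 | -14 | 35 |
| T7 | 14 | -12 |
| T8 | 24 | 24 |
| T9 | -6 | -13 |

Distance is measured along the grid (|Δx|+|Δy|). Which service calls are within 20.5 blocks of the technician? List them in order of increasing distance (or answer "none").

T9

Distances from (-10, -6):
T3: |9| + |38| = 9 + 38 = 47 blocks
T4: |-18| + |-14| = 18 + 14 = 32 blocks
T5: |22| + |20| = 22 + 20 = 42 blocks
T6: |-4| + |41| = 4 + 41 = 45 blocks
T7: |24| + |-6| = 24 + 6 = 30 blocks
T8: |34| + |30| = 34 + 30 = 64 blocks
T9: |4| + |-7| = 4 + 7 = 11 blocks
Threshold 20.5 blocks: T9 (11 blocks) is within range.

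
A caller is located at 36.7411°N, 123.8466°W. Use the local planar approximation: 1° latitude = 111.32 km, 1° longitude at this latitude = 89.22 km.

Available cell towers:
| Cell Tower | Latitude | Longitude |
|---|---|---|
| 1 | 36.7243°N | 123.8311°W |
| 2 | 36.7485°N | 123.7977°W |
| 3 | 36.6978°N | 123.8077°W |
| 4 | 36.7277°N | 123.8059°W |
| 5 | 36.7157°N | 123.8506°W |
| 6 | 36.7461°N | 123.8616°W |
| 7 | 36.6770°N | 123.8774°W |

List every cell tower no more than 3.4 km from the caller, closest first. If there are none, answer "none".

Distances from 36.7411°N, 123.8466°W:
1: √((-0.0168·111.32)² + (0.0155·89.22)²) = √(3.497558 + 1.912440) = 2.3259 km
2: √((0.0074·111.32)² + (0.0489·89.22)²) = √(0.678594 + 19.034530) = 4.4399 km
3: √((-0.0433·111.32)² + (0.0389·89.22)²) = √(23.233904 + 12.045467) = 5.9396 km
4: √((-0.0134·111.32)² + (0.0407·89.22)²) = √(2.225133 + 13.186006) = 3.9257 km
5: √((-0.0254·111.32)² + (-0.0040·89.22)²) = √(7.994915 + 0.127363) = 2.8500 km
6: √((0.0050·111.32)² + (-0.0150·89.22)²) = √(0.309804 + 1.791047) = 1.4494 km
7: √((-0.0641·111.32)² + (-0.0308·89.22)²) = √(50.916959 + 7.551372) = 7.6465 km
Threshold 3.4 km: 6 (1.4494 km), 1 (2.3259 km), 5 (2.8500 km) are within range.

6, 1, 5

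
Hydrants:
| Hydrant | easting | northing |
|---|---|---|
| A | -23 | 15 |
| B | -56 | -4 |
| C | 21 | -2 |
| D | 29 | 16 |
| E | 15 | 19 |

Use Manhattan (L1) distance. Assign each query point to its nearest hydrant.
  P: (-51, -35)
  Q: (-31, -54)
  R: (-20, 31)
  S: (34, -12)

P→B; Q→B; R→A; S→C

P at (-51, -35):
  A: 78
  B: 36
  C: 105
  D: 131
  E: 120
  → nearest: B (36)
Q at (-31, -54):
  A: 77
  B: 75
  C: 104
  D: 130
  E: 119
  → nearest: B (75)
R at (-20, 31):
  A: 19
  B: 71
  C: 74
  D: 64
  E: 47
  → nearest: A (19)
S at (34, -12):
  A: 84
  B: 98
  C: 23
  D: 33
  E: 50
  → nearest: C (23)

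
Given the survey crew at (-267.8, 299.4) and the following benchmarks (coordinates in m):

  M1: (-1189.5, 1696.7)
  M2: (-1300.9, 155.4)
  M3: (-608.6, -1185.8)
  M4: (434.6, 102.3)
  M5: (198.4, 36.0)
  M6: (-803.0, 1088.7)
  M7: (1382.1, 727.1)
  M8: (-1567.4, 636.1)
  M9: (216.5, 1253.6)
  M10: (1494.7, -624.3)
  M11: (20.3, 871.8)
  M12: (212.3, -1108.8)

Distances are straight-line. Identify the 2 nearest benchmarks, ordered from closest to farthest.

Distances from (-267.8, 299.4):
M1: √((-921.7)² + (1397.3)²) = √(849530.890 + 1952447.290) = 1673.9 m
M2: √((-1033.1)² + (-144.0)²) = √(1067295.610 + 20736.000) = 1043.1 m
M3: √((-340.8)² + (-1485.2)²) = √(116144.640 + 2205819.040) = 1523.8 m
M4: √((702.4)² + (-197.1)²) = √(493365.760 + 38848.410) = 729.5 m
M5: √((466.2)² + (-263.4)²) = √(217342.440 + 69379.560) = 535.5 m
M6: √((-535.2)² + (789.3)²) = √(286439.040 + 622994.490) = 953.6 m
M7: √((1649.9)² + (427.7)²) = √(2722170.010 + 182927.290) = 1704.4 m
M8: √((-1299.6)² + (336.7)²) = √(1688960.160 + 113366.890) = 1342.5 m
M9: √((484.3)² + (954.2)²) = √(234546.490 + 910497.640) = 1070.1 m
M10: √((1762.5)² + (-923.7)²) = √(3106406.250 + 853221.690) = 1989.9 m
M11: √((288.1)² + (572.4)²) = √(83001.610 + 327641.760) = 640.8 m
M12: √((480.1)² + (-1408.2)²) = √(230496.010 + 1983027.240) = 1487.8 m
Sorted: M5 (535.5 m) < M11 (640.8 m) < M4 (729.5 m) < M6 (953.6 m) < …

M5, M11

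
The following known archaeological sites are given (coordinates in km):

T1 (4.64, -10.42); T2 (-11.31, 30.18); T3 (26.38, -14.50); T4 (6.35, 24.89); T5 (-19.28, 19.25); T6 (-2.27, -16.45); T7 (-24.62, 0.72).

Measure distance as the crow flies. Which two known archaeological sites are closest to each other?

Pairwise distances:
T1–T2: 43.62 km
T1–T3: 22.12 km
T1–T4: 35.35 km
T1–T5: 38.11 km
T1–T6: 9.17 km
T1–T7: 31.31 km
T2–T3: 58.45 km
T2–T4: 18.44 km
T2–T5: 13.53 km
T2–T6: 47.50 km
T2–T7: 32.33 km
T3–T4: 44.19 km
T3–T5: 56.78 km
T3–T6: 28.72 km
T3–T7: 53.22 km
T4–T5: 26.24 km
T4–T6: 42.23 km
T4–T7: 39.29 km
T5–T6: 39.55 km
T5–T7: 19.28 km
T6–T7: 28.18 km
Closest pair: T1–T6 at 9.17 km.

T1 and T6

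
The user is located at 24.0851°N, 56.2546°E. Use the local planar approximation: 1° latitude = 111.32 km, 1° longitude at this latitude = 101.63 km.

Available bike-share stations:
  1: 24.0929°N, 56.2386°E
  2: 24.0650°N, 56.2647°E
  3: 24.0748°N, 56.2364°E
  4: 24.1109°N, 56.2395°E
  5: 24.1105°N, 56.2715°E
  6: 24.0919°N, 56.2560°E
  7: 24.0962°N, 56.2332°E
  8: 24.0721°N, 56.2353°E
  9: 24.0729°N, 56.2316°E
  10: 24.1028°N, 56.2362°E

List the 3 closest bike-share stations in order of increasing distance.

Distances from 24.0851°N, 56.2546°E:
1: 1.8434 km
2: 2.4617 km
3: 2.1762 km
4: 3.2563 km
5: 3.3083 km
6: 0.7702 km
7: 2.5014 km
8: 2.4375 km
9: 2.7034 km
10: 2.7165 km
Sorted: 6 (0.7702 km) < 1 (1.8434 km) < 3 (2.1762 km) < 8 (2.4375 km) < 2 (2.4617 km) < …

6, 1, 3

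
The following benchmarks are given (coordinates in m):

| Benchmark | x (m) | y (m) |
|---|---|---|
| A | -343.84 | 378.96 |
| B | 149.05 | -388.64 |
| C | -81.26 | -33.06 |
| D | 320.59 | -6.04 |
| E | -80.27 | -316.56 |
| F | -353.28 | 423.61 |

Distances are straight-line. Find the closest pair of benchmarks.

Pairwise distances:
A–B: √((492.89)² + (-767.60)²) = √(242940.5521 + 589209.7600) = 912.22 m
A–C: √((262.58)² + (-412.02)²) = √(68948.2564 + 169760.4804) = 488.58 m
A–D: √((664.43)² + (-385.00)²) = √(441467.2249 + 148225.0000) = 767.91 m
A–E: √((263.57)² + (-695.52)²) = √(69469.1449 + 483748.0704) = 743.79 m
A–F: √((-9.44)² + (44.65)²) = √(89.1136 + 1993.6225) = 45.64 m
B–C: √((-230.31)² + (355.58)²) = √(53042.6961 + 126437.1364) = 423.65 m
B–D: √((171.54)² + (382.60)²) = √(29425.9716 + 146382.7600) = 419.30 m
B–E: √((-229.32)² + (72.08)²) = √(52587.6624 + 5195.5264) = 240.38 m
B–F: √((-502.33)² + (812.25)²) = √(252335.4289 + 659750.0625) = 955.03 m
C–D: √((401.85)² + (27.02)²) = √(161483.4225 + 730.0804) = 402.76 m
C–E: √((0.99)² + (-283.50)²) = √(0.9801 + 80372.2500) = 283.50 m
C–F: √((-272.02)² + (456.67)²) = √(73994.8804 + 208547.4889) = 531.55 m
D–E: √((-400.86)² + (-310.52)²) = √(160688.7396 + 96422.6704) = 507.06 m
D–F: √((-673.87)² + (429.65)²) = √(454100.7769 + 184599.1225) = 799.19 m
E–F: √((-273.01)² + (740.17)²) = √(74534.4601 + 547851.6289) = 788.91 m
Closest pair: A–F at 45.64 m.

A and F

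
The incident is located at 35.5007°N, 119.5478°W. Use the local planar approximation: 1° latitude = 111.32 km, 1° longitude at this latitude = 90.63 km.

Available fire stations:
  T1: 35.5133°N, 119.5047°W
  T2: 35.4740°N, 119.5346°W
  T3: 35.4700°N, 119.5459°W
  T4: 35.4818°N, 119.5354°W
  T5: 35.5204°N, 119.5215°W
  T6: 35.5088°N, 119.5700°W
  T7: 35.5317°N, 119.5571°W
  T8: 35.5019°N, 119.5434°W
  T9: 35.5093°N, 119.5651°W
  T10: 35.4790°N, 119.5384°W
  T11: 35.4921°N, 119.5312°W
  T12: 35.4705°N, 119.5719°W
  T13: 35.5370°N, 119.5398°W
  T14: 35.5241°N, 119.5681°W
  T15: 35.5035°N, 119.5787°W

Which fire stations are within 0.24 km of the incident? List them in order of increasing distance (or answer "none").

Distances from 35.5007°N, 119.5478°W:
T1: 4.1504 km
T2: 3.2040 km
T3: 3.4219 km
T4: 2.3853 km
T5: 3.2389 km
T6: 2.2048 km
T7: 3.5524 km
T8: 0.4206 km
T9: 1.8371 km
T10: 2.5615 km
T11: 1.7832 km
T12: 4.0091 km
T13: 4.1054 km
T14: 3.1891 km
T15: 2.8178 km
Threshold 0.24 km: none within range.

none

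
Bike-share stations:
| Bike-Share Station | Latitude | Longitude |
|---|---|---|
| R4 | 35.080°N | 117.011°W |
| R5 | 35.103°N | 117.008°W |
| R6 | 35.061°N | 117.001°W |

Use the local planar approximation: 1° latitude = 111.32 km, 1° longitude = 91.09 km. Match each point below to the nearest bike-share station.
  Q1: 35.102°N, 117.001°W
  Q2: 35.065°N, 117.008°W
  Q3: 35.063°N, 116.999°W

Q1→R5; Q2→R6; Q3→R6

Q1 at 35.102°N, 117.001°W:
  R4: 2.613 km
  R5: 0.647 km
  R6: 4.564 km
  → nearest: R5 (0.647 km)
Q2 at 35.065°N, 117.008°W:
  R4: 1.692 km
  R5: 4.230 km
  R6: 0.778 km
  → nearest: R6 (0.778 km)
Q3 at 35.063°N, 116.999°W:
  R4: 2.185 km
  R5: 4.528 km
  R6: 0.288 km
  → nearest: R6 (0.288 km)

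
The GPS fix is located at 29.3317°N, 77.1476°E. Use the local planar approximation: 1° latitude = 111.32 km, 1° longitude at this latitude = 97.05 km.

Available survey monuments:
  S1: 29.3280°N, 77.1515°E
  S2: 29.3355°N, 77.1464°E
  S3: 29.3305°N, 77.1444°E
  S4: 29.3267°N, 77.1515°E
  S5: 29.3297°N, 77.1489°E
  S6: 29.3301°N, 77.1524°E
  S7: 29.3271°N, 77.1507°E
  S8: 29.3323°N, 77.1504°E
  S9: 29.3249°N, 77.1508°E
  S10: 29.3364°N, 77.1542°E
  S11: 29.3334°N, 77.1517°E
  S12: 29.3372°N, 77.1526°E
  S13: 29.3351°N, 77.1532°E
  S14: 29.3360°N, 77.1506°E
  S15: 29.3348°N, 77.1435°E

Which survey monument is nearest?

S5

Distances from 29.3317°N, 77.1476°E:
S1: √((-0.0037·111.32)² + (0.0039·97.05)²) = √(0.169648 + 0.143258) = 0.5594 km
S2: √((0.0038·111.32)² + (-0.0012·97.05)²) = √(0.178943 + 0.013563) = 0.4388 km
S3: √((-0.0012·111.32)² + (-0.0032·97.05)²) = √(0.017845 + 0.096448) = 0.3381 km
S4: √((-0.0050·111.32)² + (0.0039·97.05)²) = √(0.309804 + 0.143258) = 0.6731 km
S5: √((-0.0020·111.32)² + (0.0013·97.05)²) = √(0.049569 + 0.015918) = 0.2559 km
S6: √((-0.0016·111.32)² + (0.0048·97.05)²) = √(0.031724 + 0.217007) = 0.4987 km
S7: √((-0.0046·111.32)² + (0.0031·97.05)²) = √(0.262218 + 0.090514) = 0.5939 km
S8: √((0.0006·111.32)² + (0.0028·97.05)²) = √(0.004461 + 0.073843) = 0.2798 km
S9: √((-0.0068·111.32)² + (0.0032·97.05)²) = √(0.573013 + 0.096448) = 0.8182 km
S10: √((0.0047·111.32)² + (0.0066·97.05)²) = √(0.273742 + 0.410279) = 0.8271 km
S11: √((0.0017·111.32)² + (0.0041·97.05)²) = √(0.035813 + 0.158328) = 0.4406 km
S12: √((0.0055·111.32)² + (0.0050·97.05)²) = √(0.374862 + 0.235468) = 0.7812 km
S13: √((0.0034·111.32)² + (0.0056·97.05)²) = √(0.143253 + 0.295371) = 0.6623 km
S14: √((0.0043·111.32)² + (0.0030·97.05)²) = √(0.229131 + 0.084768) = 0.5603 km
S15: √((0.0031·111.32)² + (-0.0041·97.05)²) = √(0.119088 + 0.158328) = 0.5267 km
Minimum: S5 at 0.2559 km.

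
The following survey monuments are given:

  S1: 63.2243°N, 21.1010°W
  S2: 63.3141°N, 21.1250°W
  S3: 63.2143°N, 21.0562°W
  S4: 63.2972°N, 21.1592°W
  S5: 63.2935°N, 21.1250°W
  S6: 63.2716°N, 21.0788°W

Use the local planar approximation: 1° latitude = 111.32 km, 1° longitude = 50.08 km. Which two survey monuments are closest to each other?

S4 and S5

Pairwise distances:
S1–S2: 10.0685 km
S1–S3: 2.5046 km
S1–S4: 8.6228 km
S1–S5: 7.7965 km
S1–S6: 5.3815 km
S2–S3: 11.6318 km
S2–S4: 2.5442 km
S2–S5: 2.2932 km
S2–S6: 5.2665 km
S3–S4: 10.5722 km
S3–S5: 9.4659 km
S3–S6: 6.4783 km
S4–S5: 1.7616 km
S4–S6: 4.9329 km
S5–S6: 3.3610 km
Closest pair: S4–S5 at 1.7616 km.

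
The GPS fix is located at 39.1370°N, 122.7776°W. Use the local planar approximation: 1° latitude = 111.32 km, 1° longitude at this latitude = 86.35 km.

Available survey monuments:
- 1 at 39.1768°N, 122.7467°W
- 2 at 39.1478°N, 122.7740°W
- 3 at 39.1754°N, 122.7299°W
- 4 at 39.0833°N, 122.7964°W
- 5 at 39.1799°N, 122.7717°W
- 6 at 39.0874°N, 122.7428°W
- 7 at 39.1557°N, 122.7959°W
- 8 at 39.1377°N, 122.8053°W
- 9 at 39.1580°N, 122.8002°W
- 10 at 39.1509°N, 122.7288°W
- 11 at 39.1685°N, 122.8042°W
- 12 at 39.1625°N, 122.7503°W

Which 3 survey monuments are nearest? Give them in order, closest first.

Distances from 39.1370°N, 122.7776°W:
1: 5.1719 km
2: 1.2418 km
3: 5.9362 km
4: 6.1944 km
5: 4.8027 km
6: 6.2862 km
7: 2.6135 km
8: 2.3932 km
9: 3.0452 km
10: 4.4890 km
11: 4.1919 km
12: 3.6899 km
Sorted: 2 (1.2418 km) < 8 (2.3932 km) < 7 (2.6135 km) < 9 (3.0452 km) < 12 (3.6899 km) < …

2, 8, 7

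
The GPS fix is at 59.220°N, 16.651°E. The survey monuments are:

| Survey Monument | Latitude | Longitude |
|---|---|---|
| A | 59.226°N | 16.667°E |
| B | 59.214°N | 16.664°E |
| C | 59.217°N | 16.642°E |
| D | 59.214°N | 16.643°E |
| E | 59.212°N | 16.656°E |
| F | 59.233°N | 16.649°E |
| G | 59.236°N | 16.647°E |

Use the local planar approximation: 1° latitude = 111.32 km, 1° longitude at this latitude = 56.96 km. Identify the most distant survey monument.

Distances from 59.220°N, 16.651°E:
A: 1.130 km
B: 0.997 km
C: 0.612 km
D: 0.809 km
E: 0.935 km
F: 1.452 km
G: 1.796 km
Maximum: G at 1.796 km.

G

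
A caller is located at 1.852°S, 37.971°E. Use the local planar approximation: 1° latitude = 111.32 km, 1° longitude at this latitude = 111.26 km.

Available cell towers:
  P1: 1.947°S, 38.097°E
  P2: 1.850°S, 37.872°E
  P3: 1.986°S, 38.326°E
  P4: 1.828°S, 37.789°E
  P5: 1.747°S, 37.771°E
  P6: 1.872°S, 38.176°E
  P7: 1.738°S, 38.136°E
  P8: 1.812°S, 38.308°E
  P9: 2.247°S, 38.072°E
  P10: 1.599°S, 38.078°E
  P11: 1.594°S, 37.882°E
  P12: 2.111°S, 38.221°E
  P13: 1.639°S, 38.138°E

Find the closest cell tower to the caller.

P2

Distances from 1.852°S, 37.971°E:
P1: √((-0.095·111.32)² + (0.126·111.26)²) = √(111.83909 + 196.52563) = 17.560 km
P2: √((0.002·111.32)² + (-0.099·111.26)²) = √(0.04957 + 121.32450) = 11.017 km
P3: √((-0.134·111.32)² + (0.355·111.26)²) = √(222.51331 + 1560.03671) = 42.220 km
P4: √((0.024·111.32)² + (-0.182·111.26)²) = √(7.13787 + 410.03496) = 20.425 km
P5: √((0.105·111.32)² + (-0.200·111.26)²) = √(136.62337 + 495.15150) = 25.135 km
P6: √((-0.020·111.32)² + (0.205·111.26)²) = √(4.95686 + 520.21855) = 22.917 km
P7: √((0.114·111.32)² + (0.165·111.26)²) = √(161.04828 + 337.01249) = 22.317 km
P8: √((0.040·111.32)² + (0.337·111.26)²) = √(19.82743 + 1405.84653) = 37.758 km
P9: √((-0.395·111.32)² + (0.101·111.26)²) = √(1933.48402 + 126.27601) = 45.385 km
P10: √((0.253·111.32)² + (0.107·111.26)²) = √(793.20864 + 141.72474) = 30.577 km
P11: √((0.258·111.32)² + (-0.089·111.26)²) = √(824.87057 + 98.05238) = 30.380 km
P12: √((-0.259·111.32)² + (0.250·111.26)²) = √(831.27730 + 773.67423) = 40.062 km
P13: √((0.213·111.32)² + (0.167·111.26)²) = √(562.21911 + 345.23201) = 30.124 km
Minimum: P2 at 11.017 km.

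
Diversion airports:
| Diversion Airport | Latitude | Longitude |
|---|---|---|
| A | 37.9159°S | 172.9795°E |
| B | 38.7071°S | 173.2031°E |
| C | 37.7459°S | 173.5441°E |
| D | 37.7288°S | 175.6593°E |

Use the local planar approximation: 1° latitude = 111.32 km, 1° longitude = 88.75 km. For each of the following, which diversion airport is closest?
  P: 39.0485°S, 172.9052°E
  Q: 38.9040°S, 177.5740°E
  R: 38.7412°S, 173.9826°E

P→B; Q→D; R→B

P at 39.0485°S, 172.9052°E:
  A: √((1.1326·111.32)² + (0.0743·88.75)²) = √(15896.426630 + 43.482485) = 126.2534 km
  B: √((0.3414·111.32)² + (0.2979·88.75)²) = √(1444.353270 + 699.000892) = 46.2964 km
  C: √((1.3026·111.32)² + (0.6389·88.75)²) = √(21026.575310 + 3215.159331) = 155.6976 km
  D: √((1.3197·111.32)² + (2.7541·88.75)²) = √(21582.255456 + 59744.252796) = 285.1780 km
  → nearest: B (46.2964 km)
Q at 38.9040°S, 177.5740°E:
  A: √((0.9881·111.32)² + (-4.5945·88.75)²) = √(12098.964262 + 166269.746704) = 422.3372 km
  B: √((0.1969·111.32)² + (-4.3709·88.75)²) = √(480.438528 + 150479.889827) = 388.5361 km
  C: √((1.1581·111.32)² + (-4.0299·88.75)²) = √(16620.286985 + 127916.115476) = 380.1794 km
  D: √((1.1752·111.32)² + (-1.9147·88.75)²) = √(17114.726404 + 28876.077453) = 214.4547 km
  → nearest: D (214.4547 km)
R at 38.7412°S, 173.9826°E:
  A: √((0.8253·111.32)² + (-1.0031·88.75)²) = √(8440.537147 + 7925.472881) = 127.9297 km
  B: √((0.0341·111.32)² + (-0.7795·88.75)²) = √(14.409707 + 4785.958875) = 69.2847 km
  C: √((0.9953·111.32)² + (-0.4385·88.75)²) = √(12275.930004 + 1514.523160) = 117.4328 km
  D: √((1.0124·111.32)² + (1.6767·88.75)²) = √(12701.372947 + 22143.560451) = 186.6680 km
  → nearest: B (69.2847 km)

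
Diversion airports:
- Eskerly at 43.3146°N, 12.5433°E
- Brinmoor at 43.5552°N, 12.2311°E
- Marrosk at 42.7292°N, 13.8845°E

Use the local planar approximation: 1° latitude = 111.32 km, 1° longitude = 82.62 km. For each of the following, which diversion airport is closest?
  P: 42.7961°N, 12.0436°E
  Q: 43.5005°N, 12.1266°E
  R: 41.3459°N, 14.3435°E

P at 42.7961°N, 12.0436°E:
  Eskerly: √((0.5185·111.32)² + (0.4997·82.62)²) = √(3331.531445 + 1704.468895) = 70.9648 km
  Brinmoor: √((0.7591·111.32)² + (0.1875·82.62)²) = √(7140.759037 + 239.978827) = 85.9112 km
  Marrosk: √((-0.0669·111.32)² + (1.8409·82.62)²) = √(55.462396 + 23132.937087) = 152.2774 km
  → nearest: Eskerly (70.9648 km)
Q at 43.5005°N, 12.1266°E:
  Eskerly: √((-0.1859·111.32)² + (0.4167·82.62)²) = √(428.257695 + 1185.270245) = 40.1687 km
  Brinmoor: √((0.0547·111.32)² + (0.1045·82.62)²) = √(37.078405 + 74.542330) = 10.5651 km
  Marrosk: √((-0.7713·111.32)² + (1.7579·82.62)²) = √(7372.131241 + 21093.988920) = 168.7191 km
  → nearest: Brinmoor (10.5651 km)
R at 41.3459°N, 14.3435°E:
  Eskerly: √((1.9687·111.32)² + (-1.8002·82.62)²) = √(48029.213830 + 22121.363695) = 264.8595 km
  Brinmoor: √((2.2093·111.32)² + (-2.1124·82.62)²) = √(60486.127479 + 30459.495014) = 301.5719 km
  Marrosk: √((1.3833·111.32)² + (-0.4590·82.62)²) = √(23712.598570 + 1438.122074) = 158.5898 km
  → nearest: Marrosk (158.5898 km)

P→Eskerly; Q→Brinmoor; R→Marrosk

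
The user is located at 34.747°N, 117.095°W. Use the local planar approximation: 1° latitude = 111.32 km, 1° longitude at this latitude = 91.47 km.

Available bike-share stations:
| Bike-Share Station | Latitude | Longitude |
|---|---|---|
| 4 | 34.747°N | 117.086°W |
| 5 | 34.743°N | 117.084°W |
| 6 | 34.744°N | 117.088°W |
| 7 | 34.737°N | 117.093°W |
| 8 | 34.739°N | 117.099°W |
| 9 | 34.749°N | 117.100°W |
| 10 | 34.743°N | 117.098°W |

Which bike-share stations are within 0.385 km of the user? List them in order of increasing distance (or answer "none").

none

Distances from 34.747°N, 117.095°W:
4: √((0.000·111.32)² + (0.009·91.47)²) = √(0.00000 + 0.67771) = 0.823 km
5: √((-0.004·111.32)² + (0.011·91.47)²) = √(0.19827 + 1.01238) = 1.100 km
6: √((-0.003·111.32)² + (0.007·91.47)²) = √(0.11153 + 0.40997) = 0.722 km
7: √((-0.010·111.32)² + (0.002·91.47)²) = √(1.23921 + 0.03347) = 1.128 km
8: √((-0.008·111.32)² + (-0.004·91.47)²) = √(0.79310 + 0.13387) = 0.963 km
9: √((0.002·111.32)² + (-0.005·91.47)²) = √(0.04957 + 0.20917) = 0.509 km
10: √((-0.004·111.32)² + (-0.003·91.47)²) = √(0.19827 + 0.07530) = 0.523 km
Threshold 0.385 km: none within range.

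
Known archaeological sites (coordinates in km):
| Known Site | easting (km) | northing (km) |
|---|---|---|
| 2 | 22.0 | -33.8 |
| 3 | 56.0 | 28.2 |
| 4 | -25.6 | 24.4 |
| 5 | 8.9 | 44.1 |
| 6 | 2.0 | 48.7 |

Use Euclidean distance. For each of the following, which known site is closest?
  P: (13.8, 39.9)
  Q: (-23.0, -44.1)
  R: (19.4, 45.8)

P at (13.8, 39.9):
  2: 74.2 km
  3: 43.8 km
  4: 42.3 km
  5: 6.5 km
  6: 14.7 km
  → nearest: 5 (6.5 km)
Q at (-23.0, -44.1):
  2: 46.2 km
  3: 107.1 km
  4: 68.5 km
  5: 93.8 km
  6: 96.1 km
  → nearest: 2 (46.2 km)
R at (19.4, 45.8):
  2: 79.6 km
  3: 40.6 km
  4: 49.8 km
  5: 10.6 km
  6: 17.6 km
  → nearest: 5 (10.6 km)

P→5; Q→2; R→5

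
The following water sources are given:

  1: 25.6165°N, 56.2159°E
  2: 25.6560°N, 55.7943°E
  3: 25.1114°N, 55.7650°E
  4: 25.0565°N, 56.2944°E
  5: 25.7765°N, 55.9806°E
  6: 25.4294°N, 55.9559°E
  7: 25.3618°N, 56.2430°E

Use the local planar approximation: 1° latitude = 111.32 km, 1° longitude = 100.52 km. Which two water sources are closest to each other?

Pairwise distances:
1–2: √((0.0395·111.32)² + (-0.4216·100.52)²) = √(19.334840 + 1795.999305) = 42.6067 km
1–3: √((-0.5051·111.32)² + (-0.4509·100.52)²) = √(3161.557846 + 2054.307399) = 72.2209 km
1–4: √((-0.5600·111.32)² + (0.0785·100.52)²) = √(3886.175857 + 62.265040) = 62.8366 km
1–5: √((0.1600·111.32)² + (-0.2353·100.52)²) = √(317.238845 + 559.433944) = 29.6087 km
1–6: √((-0.1871·111.32)² + (-0.2600·100.52)²) = √(433.804418 + 683.048679) = 33.4194 km
1–7: √((-0.2547·111.32)² + (0.0271·100.52)²) = √(803.904177 + 7.420677) = 28.4838 km
2–3: √((-0.5446·111.32)² + (-0.0293·100.52)²) = √(3675.375105 + 8.674415) = 60.6964 km
2–4: √((-0.5995·111.32)² + (0.5001·100.52)²) = √(4453.739077 + 2527.078128) = 83.5513 km
2–5: √((0.1205·111.32)² + (0.1863·100.52)²) = √(179.937006 + 350.695885) = 23.0355 km
2–6: √((-0.2266·111.32)² + (0.1616·100.52)²) = √(636.306275 + 263.868576) = 30.0029 km
2–7: √((-0.2942·111.32)² + (0.4487·100.52)²) = √(1072.585032 + 2034.309836) = 55.7395 km
3–4: √((-0.0549·111.32)² + (0.5294·100.52)²) = √(37.350041 + 2831.866877) = 53.5651 km
3–5: √((0.6651·111.32)² + (0.2156·100.52)²) = √(5481.763452 + 469.680439) = 77.1456 km
3–6: √((0.3180·111.32)² + (0.1909·100.52)²) = √(1253.143008 + 368.228006) = 40.2663 km
3–7: √((0.2504·111.32)² + (0.4780·100.52)²) = √(776.989311 + 2308.664118) = 55.5487 km
4–5: √((0.7200·111.32)² + (-0.3138·100.52)²) = √(6424.086620 + 994.971952) = 86.1340 km
4–6: √((0.3729·111.32)² + (-0.3385·100.52)²) = √(1723.182050 + 1157.770037) = 53.6745 km
4–7: √((0.3053·111.32)² + (-0.0514·100.52)²) = √(1155.047924 + 26.695078) = 34.3765 km
5–6: √((-0.3471·111.32)² + (-0.0247·100.52)²) = √(1492.985613 + 6.164514) = 38.7189 km
5–7: √((-0.4147·111.32)² + (0.2624·100.52)²) = √(2131.152197 + 695.717009) = 53.1683 km
6–7: √((-0.0676·111.32)² + (0.2871·100.52)²) = √(56.629117 + 832.858735) = 29.8243 km
Closest pair: 2–5 at 23.0355 km.

2 and 5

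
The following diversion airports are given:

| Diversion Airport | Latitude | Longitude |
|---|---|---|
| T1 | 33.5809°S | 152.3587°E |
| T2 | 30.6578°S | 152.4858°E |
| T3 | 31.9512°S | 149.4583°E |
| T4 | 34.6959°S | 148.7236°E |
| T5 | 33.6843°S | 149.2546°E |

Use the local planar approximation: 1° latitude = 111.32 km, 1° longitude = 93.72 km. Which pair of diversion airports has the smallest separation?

Pairwise distances:
T1–T2: 325.6174 km
T1–T3: 326.8052 km
T1–T4: 362.5881 km
T1–T5: 291.1439 km
T2–T3: 318.1784 km
T2–T4: 571.3068 km
T2–T5: 453.0046 km
T3–T4: 313.2026 km
T3–T5: 193.8709 km
T4–T5: 123.1174 km
Closest pair: T4–T5 at 123.1174 km.

T4 and T5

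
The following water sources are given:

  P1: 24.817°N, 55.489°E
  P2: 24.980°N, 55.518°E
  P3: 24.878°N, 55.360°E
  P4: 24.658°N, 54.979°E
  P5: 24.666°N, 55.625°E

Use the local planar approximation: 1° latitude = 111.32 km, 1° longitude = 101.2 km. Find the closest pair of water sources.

P1 and P3

Pairwise distances:
P1–P3: 14.715 km
P1–P2: 18.381 km
P2–P3: 19.611 km
P1–P5: 21.725 km
P3–P5: 35.723 km
P2–P5: 36.593 km
P3–P4: 45.678 km
P1–P4: 54.563 km
P2–P4: 65.270 km
P4–P5: 65.381 km
Closest pair: P1–P3 at 14.715 km.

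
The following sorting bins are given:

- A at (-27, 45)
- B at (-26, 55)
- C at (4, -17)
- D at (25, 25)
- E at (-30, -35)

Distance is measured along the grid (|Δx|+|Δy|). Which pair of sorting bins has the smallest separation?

A and B

Pairwise distances:
A–B: 11
C–E: 52
C–D: 63
A–D: 72
B–D: 81
A–E: 83
A–C: 93
B–E: 94
B–C: 102
D–E: 115
Closest pair: A–B at 11.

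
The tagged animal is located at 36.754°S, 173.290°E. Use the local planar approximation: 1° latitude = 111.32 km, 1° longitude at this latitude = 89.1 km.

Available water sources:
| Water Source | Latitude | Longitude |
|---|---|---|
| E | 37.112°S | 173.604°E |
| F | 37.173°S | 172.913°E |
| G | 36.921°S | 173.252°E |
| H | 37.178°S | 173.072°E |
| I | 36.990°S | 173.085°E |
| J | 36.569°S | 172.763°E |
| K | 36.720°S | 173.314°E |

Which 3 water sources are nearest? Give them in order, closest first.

K, G, I

Distances from 36.754°S, 173.290°E:
E: 48.693 km
F: 57.480 km
G: 18.896 km
H: 51.040 km
I: 31.997 km
J: 51.273 km
K: 4.347 km
Sorted: K (4.347 km) < G (18.896 km) < I (31.997 km) < E (48.693 km) < H (51.040 km) < …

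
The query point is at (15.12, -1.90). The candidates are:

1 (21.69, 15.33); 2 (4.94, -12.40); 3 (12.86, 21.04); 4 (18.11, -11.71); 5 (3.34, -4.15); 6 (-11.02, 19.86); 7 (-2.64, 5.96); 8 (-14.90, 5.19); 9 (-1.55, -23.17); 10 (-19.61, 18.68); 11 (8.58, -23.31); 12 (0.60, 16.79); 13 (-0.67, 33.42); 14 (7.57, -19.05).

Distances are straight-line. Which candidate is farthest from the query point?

Distances from (15.12, -1.90):
1: 18.44
2: 14.62
3: 23.05
4: 10.26
5: 11.99
6: 34.01
7: 19.42
8: 30.85
9: 27.02
10: 40.37
11: 22.39
12: 23.67
13: 38.69
14: 18.74
Maximum: 10 at 40.37.

10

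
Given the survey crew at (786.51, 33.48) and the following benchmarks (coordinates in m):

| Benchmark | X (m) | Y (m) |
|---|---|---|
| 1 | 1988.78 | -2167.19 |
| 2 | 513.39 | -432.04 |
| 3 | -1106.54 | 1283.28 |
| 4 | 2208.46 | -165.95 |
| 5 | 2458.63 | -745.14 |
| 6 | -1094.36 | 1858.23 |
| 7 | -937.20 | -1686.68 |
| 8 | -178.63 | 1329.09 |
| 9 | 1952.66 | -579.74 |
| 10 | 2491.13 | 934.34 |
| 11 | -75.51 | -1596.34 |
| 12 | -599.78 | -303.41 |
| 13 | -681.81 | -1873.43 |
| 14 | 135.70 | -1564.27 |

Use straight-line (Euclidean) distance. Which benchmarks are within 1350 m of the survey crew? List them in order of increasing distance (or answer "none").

2, 9

Distances from (786.51, 33.48):
1: √((1202.27)² + (-2200.67)²) = √(1445453.1529 + 4842948.4489) = 2507.67 m
2: √((-273.12)² + (-465.52)²) = √(74594.5344 + 216708.8704) = 539.73 m
3: √((-1893.05)² + (1249.80)²) = √(3583638.3025 + 1562000.0400) = 2268.40 m
4: √((1421.95)² + (-199.43)²) = √(2021941.8025 + 39772.3249) = 1435.87 m
5: √((1672.12)² + (-778.62)²) = √(2795985.2944 + 606249.1044) = 1844.51 m
6: √((-1880.87)² + (1824.75)²) = √(3537671.9569 + 3329712.5625) = 2620.57 m
7: √((-1723.71)² + (-1720.16)²) = √(2971176.1641 + 2958950.4256) = 2435.19 m
8: √((-965.14)² + (1295.61)²) = √(931495.2196 + 1678605.2721) = 1615.58 m
9: √((1166.15)² + (-613.22)²) = √(1359905.8225 + 376038.7684) = 1317.55 m
10: √((1704.62)² + (900.86)²) = √(2905729.3444 + 811548.7396) = 1928.02 m
11: √((-862.02)² + (-1629.82)²) = √(743078.4804 + 2656313.2324) = 1843.74 m
12: √((-1386.29)² + (-336.89)²) = √(1921799.9641 + 113494.8721) = 1426.64 m
13: √((-1468.32)² + (-1906.91)²) = √(2155963.6224 + 3636305.7481) = 2406.71 m
14: √((-650.81)² + (-1597.75)²) = √(423553.6561 + 2552805.0625) = 1725.21 m
Threshold 1350 m: 2 (539.73 m), 9 (1317.55 m) are within range.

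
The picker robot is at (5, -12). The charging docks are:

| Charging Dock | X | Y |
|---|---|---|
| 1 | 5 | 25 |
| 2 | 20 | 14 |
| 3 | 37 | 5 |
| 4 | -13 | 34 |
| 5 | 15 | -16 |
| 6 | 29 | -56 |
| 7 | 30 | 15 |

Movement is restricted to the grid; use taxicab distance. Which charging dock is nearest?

5

Distances from (5, -12):
1: |0| + |37| = 0 + 37 = 37
2: |15| + |26| = 15 + 26 = 41
3: |32| + |17| = 32 + 17 = 49
4: |-18| + |46| = 18 + 46 = 64
5: |10| + |-4| = 10 + 4 = 14
6: |24| + |-44| = 24 + 44 = 68
7: |25| + |27| = 25 + 27 = 52
Minimum: 5 at 14.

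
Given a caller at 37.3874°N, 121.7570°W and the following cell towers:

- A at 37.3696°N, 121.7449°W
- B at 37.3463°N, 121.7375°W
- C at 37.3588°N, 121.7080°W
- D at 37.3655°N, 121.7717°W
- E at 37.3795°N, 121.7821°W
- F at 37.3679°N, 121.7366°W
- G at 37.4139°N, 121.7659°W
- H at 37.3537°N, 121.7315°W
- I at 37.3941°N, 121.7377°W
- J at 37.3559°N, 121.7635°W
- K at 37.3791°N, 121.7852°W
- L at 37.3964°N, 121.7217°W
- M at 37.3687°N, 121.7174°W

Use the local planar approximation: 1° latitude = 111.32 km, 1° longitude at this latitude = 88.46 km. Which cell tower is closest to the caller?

Distances from 37.3874°N, 121.7570°W:
A: √((-0.0178·111.32)² + (0.0121·88.46)²) = √(3.926326 + 1.145683) = 2.2521 km
B: √((-0.0411·111.32)² + (0.0195·88.46)²) = √(20.932931 + 2.975522) = 4.8896 km
C: √((-0.0286·111.32)² + (0.0490·88.46)²) = √(10.136277 + 18.788237) = 5.3782 km
D: √((-0.0219·111.32)² + (-0.0147·88.46)²) = √(5.943395 + 1.690941) = 2.7630 km
E: √((-0.0079·111.32)² + (-0.0251·88.46)²) = √(0.773394 + 4.929936) = 2.3882 km
F: √((-0.0195·111.32)² + (0.0204·88.46)²) = √(4.712112 + 3.256523) = 2.8229 km
G: √((0.0265·111.32)² + (-0.0089·88.46)²) = √(8.702382 + 0.619832) = 3.0532 km
H: √((-0.0337·111.32)² + (0.0255·88.46)²) = √(14.073632 + 5.088318) = 4.3774 km
I: √((0.0067·111.32)² + (0.0193·88.46)²) = √(0.556283 + 2.914798) = 1.8631 km
J: √((-0.0315·111.32)² + (-0.0065·88.46)²) = √(12.296103 + 0.330614) = 3.5534 km
K: √((-0.0083·111.32)² + (-0.0282·88.46)²) = √(0.853695 + 6.222889) = 2.6602 km
L: √((0.0090·111.32)² + (0.0353·88.46)²) = √(1.003764 + 9.750868) = 3.2794 km
M: √((-0.0187·111.32)² + (0.0396·88.46)²) = √(4.333408 + 12.271121) = 4.0749 km
Minimum: I at 1.8631 km.

I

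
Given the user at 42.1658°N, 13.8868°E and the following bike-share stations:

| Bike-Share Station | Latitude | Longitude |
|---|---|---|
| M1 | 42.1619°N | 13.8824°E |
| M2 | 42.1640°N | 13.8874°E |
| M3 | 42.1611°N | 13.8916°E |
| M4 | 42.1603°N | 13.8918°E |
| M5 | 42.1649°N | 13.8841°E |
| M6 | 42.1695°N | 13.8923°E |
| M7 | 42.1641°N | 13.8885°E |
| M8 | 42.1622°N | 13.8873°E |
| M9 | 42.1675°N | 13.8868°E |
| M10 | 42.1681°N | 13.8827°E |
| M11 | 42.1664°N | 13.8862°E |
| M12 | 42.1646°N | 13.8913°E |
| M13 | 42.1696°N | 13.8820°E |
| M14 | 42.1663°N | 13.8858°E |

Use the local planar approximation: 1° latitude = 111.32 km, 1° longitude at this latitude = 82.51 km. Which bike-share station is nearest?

Distances from 42.1658°N, 13.8868°E:
M1: √((-0.0039·111.32)² + (-0.0044·82.51)²) = √(0.188484 + 0.131801) = 0.5659 km
M2: √((-0.0018·111.32)² + (0.0006·82.51)²) = √(0.040151 + 0.002451) = 0.2064 km
M3: √((-0.0047·111.32)² + (0.0048·82.51)²) = √(0.273742 + 0.156854) = 0.6562 km
M4: √((-0.0055·111.32)² + (0.0050·82.51)²) = √(0.374862 + 0.170198) = 0.7383 km
M5: √((-0.0009·111.32)² + (-0.0027·82.51)²) = √(0.010038 + 0.049630) = 0.2443 km
M6: √((0.0037·111.32)² + (0.0055·82.51)²) = √(0.169648 + 0.205939) = 0.6129 km
M7: √((-0.0017·111.32)² + (0.0017·82.51)²) = √(0.035813 + 0.019675) = 0.2356 km
M8: √((-0.0036·111.32)² + (0.0005·82.51)²) = √(0.160602 + 0.001702) = 0.4029 km
M9: √((0.0017·111.32)² + (0.0000·82.51)²) = √(0.035813 + 0.000000) = 0.1892 km
M10: √((0.0023·111.32)² + (-0.0041·82.51)²) = √(0.065554 + 0.114441) = 0.4243 km
M11: √((0.0006·111.32)² + (-0.0006·82.51)²) = √(0.004461 + 0.002451) = 0.0831 km
M12: √((-0.0012·111.32)² + (0.0045·82.51)²) = √(0.017845 + 0.137860) = 0.3946 km
M13: √((0.0038·111.32)² + (-0.0048·82.51)²) = √(0.178943 + 0.156854) = 0.5795 km
M14: √((0.0005·111.32)² + (-0.0010·82.51)²) = √(0.003098 + 0.006808) = 0.0995 km
Minimum: M11 at 0.0831 km.

M11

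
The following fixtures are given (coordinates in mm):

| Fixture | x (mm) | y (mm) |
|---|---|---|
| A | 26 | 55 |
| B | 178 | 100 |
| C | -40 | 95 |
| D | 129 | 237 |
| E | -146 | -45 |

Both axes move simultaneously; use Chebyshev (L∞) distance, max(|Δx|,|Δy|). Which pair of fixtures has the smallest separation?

A and C

Pairwise distances:
A–B: max(|152|, |45|) = 152 mm
A–C: max(|-66|, |40|) = 66 mm
A–D: max(|103|, |182|) = 182 mm
A–E: max(|-172|, |-100|) = 172 mm
B–C: max(|-218|, |-5|) = 218 mm
B–D: max(|-49|, |137|) = 137 mm
B–E: max(|-324|, |-145|) = 324 mm
C–D: max(|169|, |142|) = 169 mm
C–E: max(|-106|, |-140|) = 140 mm
D–E: max(|-275|, |-282|) = 282 mm
Closest pair: A–C at 66 mm.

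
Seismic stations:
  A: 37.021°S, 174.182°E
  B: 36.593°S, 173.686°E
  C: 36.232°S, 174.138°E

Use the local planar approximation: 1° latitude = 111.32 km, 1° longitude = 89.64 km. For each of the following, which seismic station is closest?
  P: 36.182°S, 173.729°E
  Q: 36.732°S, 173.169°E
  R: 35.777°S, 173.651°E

P→C; Q→B; R→C

P at 36.182°S, 173.729°E:
  A: 101.843 km
  B: 45.915 km
  C: 37.083 km
  → nearest: C (37.083 km)
Q at 36.732°S, 173.169°E:
  A: 96.336 km
  B: 48.859 km
  C: 103.164 km
  → nearest: B (48.859 km)
R at 35.777°S, 173.651°E:
  A: 146.434 km
  B: 90.891 km
  C: 66.867 km
  → nearest: C (66.867 km)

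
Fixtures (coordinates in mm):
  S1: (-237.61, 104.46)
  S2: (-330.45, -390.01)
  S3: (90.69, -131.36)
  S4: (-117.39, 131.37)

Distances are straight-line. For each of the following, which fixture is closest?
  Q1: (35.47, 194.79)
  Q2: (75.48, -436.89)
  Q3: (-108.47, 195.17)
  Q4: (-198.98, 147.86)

Q1 at (35.47, 194.79):
  S1: 287.63 mm
  S2: 689.85 mm
  S3: 330.79 mm
  S4: 165.49 mm
  → nearest: S4 (165.49 mm)
Q2 at (75.48, -436.89):
  S1: 625.37 mm
  S2: 408.63 mm
  S3: 305.91 mm
  S4: 600.10 mm
  → nearest: S3 (305.91 mm)
Q3 at (-108.47, 195.17):
  S1: 157.81 mm
  S2: 625.87 mm
  S3: 382.47 mm
  S4: 64.42 mm
  → nearest: S4 (64.42 mm)
Q4 at (-198.98, 147.86):
  S1: 58.10 mm
  S2: 553.70 mm
  S3: 402.33 mm
  S4: 83.24 mm
  → nearest: S1 (58.10 mm)

Q1→S4; Q2→S3; Q3→S4; Q4→S1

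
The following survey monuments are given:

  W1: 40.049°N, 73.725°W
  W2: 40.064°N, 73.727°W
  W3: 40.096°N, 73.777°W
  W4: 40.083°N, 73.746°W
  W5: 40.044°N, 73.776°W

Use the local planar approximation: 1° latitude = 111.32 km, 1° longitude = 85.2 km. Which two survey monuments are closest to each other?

Pairwise distances:
W1–W2: 1.678 km
W2–W4: 2.663 km
W3–W4: 3.012 km
W1–W4: 4.186 km
W1–W5: 4.381 km
W2–W5: 4.731 km
W4–W5: 5.038 km
W2–W3: 5.553 km
W3–W5: 5.789 km
W1–W3: 6.856 km
Closest pair: W1–W2 at 1.678 km.

W1 and W2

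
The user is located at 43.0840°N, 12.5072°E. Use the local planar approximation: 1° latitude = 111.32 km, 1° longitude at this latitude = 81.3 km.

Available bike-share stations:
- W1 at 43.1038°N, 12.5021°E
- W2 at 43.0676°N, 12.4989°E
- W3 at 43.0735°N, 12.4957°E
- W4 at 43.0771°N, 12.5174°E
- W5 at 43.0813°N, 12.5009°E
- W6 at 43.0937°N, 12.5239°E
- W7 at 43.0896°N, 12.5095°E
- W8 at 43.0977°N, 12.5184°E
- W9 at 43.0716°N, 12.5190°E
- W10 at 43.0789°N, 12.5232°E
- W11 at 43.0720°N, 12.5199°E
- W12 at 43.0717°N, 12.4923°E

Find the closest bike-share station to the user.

W5

Distances from 43.0840°N, 12.5072°E:
W1: 2.2428 km
W2: 1.9464 km
W3: 1.4968 km
W4: 1.1303 km
W5: 0.5939 km
W6: 1.7347 km
W7: 0.6508 km
W8: 1.7762 km
W9: 1.6810 km
W10: 1.4193 km
W11: 1.6884 km
W12: 1.8282 km
Minimum: W5 at 0.5939 km.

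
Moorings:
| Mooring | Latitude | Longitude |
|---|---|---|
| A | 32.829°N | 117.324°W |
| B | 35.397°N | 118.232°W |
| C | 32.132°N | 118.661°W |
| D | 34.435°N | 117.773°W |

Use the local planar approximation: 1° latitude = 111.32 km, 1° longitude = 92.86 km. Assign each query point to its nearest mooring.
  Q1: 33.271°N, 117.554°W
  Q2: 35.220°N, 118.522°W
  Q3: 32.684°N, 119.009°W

Q1→A; Q2→B; Q3→C

Q1 at 33.271°N, 117.554°W:
  A: √((-0.442·111.32)² + (0.230·92.86)²) = √(2420.97851 + 456.15562) = 53.639 km
  B: √((2.126·111.32)² + (-0.678·92.86)²) = √(56010.94702 + 3963.84575) = 244.898 km
  C: √((-1.139·111.32)² + (-1.107·92.86)²) = √(16076.58657 + 10567.02173) = 163.229 km
  D: √((1.164·111.32)² + (-0.219·92.86)²) = √(16790.06417 + 413.56672) = 131.163 km
  → nearest: A (53.639 km)
Q2 at 35.220°N, 118.522°W:
  A: √((-2.391·111.32)² + (1.198·92.86)²) = √(70844.40344 + 12375.73481) = 288.479 km
  B: √((0.177·111.32)² + (0.290·92.86)²) = √(388.23343 + 725.19258) = 33.368 km
  C: √((-3.088·111.32)² + (-0.139·92.86)²) = √(118168.29754 + 166.60459) = 343.998 km
  D: √((-0.785·111.32)² + (0.749·92.86)²) = √(7636.34795 + 4837.50018) = 111.686 km
  → nearest: B (33.368 km)
Q3 at 32.684°N, 119.009°W:
  A: √((0.145·111.32)² + (1.685·92.86)²) = √(260.54479 + 24482.57925) = 157.299 km
  B: √((2.713·111.32)² + (0.777·92.86)²) = √(91210.74076 + 5205.94285) = 310.510 km
  C: √((-0.552·111.32)² + (0.348·92.86)²) = √(3775.93536 + 1044.27732) = 69.428 km
  D: √((1.751·111.32)² + (1.236·92.86)²) = √(37994.32099 + 13173.29144) = 226.203 km
  → nearest: C (69.428 km)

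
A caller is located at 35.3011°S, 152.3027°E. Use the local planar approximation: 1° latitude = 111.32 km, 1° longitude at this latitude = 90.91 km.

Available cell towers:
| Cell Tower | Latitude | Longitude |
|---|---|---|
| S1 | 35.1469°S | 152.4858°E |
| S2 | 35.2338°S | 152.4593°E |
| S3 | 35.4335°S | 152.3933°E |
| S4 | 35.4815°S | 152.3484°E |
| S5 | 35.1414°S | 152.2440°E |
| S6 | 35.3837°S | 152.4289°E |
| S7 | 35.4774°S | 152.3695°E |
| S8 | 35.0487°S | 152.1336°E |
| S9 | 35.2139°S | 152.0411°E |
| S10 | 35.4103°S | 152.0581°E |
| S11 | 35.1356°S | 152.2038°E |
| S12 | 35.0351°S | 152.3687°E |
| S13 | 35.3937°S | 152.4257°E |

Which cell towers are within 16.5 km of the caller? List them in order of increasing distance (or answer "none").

S6, S13, S2

Distances from 35.3011°S, 152.3027°E:
S1: √((0.1542·111.32)² + (0.1831·90.91)²) = √(294.655901 + 277.076698) = 23.9109 km
S2: √((0.0673·111.32)² + (0.1566·90.91)²) = √(56.127607 + 202.678103) = 16.0874 km
S3: √((-0.1324·111.32)² + (0.0906·90.91)²) = √(217.231282 + 67.839043) = 16.8840 km
S4: √((-0.1804·111.32)² + (0.0457·90.91)²) = √(403.291865 + 17.260593) = 20.5074 km
S5: √((0.1597·111.32)² + (-0.0587·90.91)²) = √(316.050315 + 28.477346) = 18.5615 km
S6: √((-0.0826·111.32)² + (0.1262·90.91)²) = √(84.548613 + 131.626104) = 14.7029 km
S7: √((-0.1763·111.32)² + (0.0668·90.91)²) = √(385.168729 + 36.878754) = 20.5438 km
S8: √((0.2524·111.32)² + (-0.1691·90.91)²) = √(789.450850 + 236.325470) = 32.0277 km
S9: √((0.0872·111.32)² + (-0.2616·90.91)²) = √(94.227868 + 565.586188) = 25.6868 km
S10: √((-0.1092·111.32)² + (-0.2446·90.91)²) = √(147.771837 + 494.465757) = 25.3424 km
S11: √((0.1655·111.32)² + (-0.0989·90.91)²) = √(339.423878 + 80.838063) = 20.5003 km
S12: √((0.2660·111.32)² + (0.0660·90.91)²) = √(876.818428 + 36.000720) = 30.2129 km
S13: √((-0.0926·111.32)² + (0.1230·90.91)²) = √(106.259647 + 125.035559) = 15.2084 km
Threshold 16.5 km: S6 (14.7029 km), S13 (15.2084 km), S2 (16.0874 km) are within range.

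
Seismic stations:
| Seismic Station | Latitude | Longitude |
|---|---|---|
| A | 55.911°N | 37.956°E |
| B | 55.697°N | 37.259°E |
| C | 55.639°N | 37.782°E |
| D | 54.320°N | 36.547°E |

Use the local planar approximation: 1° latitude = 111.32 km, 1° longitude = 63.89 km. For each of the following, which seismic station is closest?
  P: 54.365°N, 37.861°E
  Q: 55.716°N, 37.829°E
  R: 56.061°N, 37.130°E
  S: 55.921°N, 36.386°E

P at 54.365°N, 37.861°E:
  A: √((1.546·111.32)² + (0.095·63.89)²) = √(29618.65782 + 36.83944) = 172.208 km
  B: √((1.332·111.32)² + (-0.602·63.89)²) = √(21986.43646 + 1479.30852) = 153.185 km
  C: √((1.274·111.32)² + (-0.079·63.89)²) = √(20113.38892 + 25.47534) = 141.911 km
  D: √((-0.045·111.32)² + (-1.314·63.89)²) = √(25.09409 + 7047.84764) = 84.101 km
  → nearest: D (84.101 km)
Q at 55.716°N, 37.829°E:
  A: √((0.195·111.32)² + (0.127·63.89)²) = √(471.21121 + 65.83748) = 23.174 km
  B: √((-0.019·111.32)² + (-0.570·63.89)²) = √(4.47356 + 1326.21974) = 36.479 km
  C: √((-0.077·111.32)² + (-0.047·63.89)²) = √(73.47301 + 9.01699) = 9.082 km
  D: √((-1.396·111.32)² + (-1.282·63.89)²) = √(24150.00538 + 6708.75337) = 175.667 km
  → nearest: C (9.082 km)
R at 56.061°N, 37.130°E:
  A: √((-0.150·111.32)² + (0.826·63.89)²) = √(278.82320 + 2785.00431) = 55.352 km
  B: √((-0.364·111.32)² + (0.129·63.89)²) = √(1641.90930 + 67.92743) = 41.350 km
  C: √((-0.422·111.32)² + (0.652·63.89)²) = √(2206.84229 + 1735.24566) = 62.786 km
  D: √((-1.741·111.32)² + (-0.583·63.89)²) = √(37561.58738 + 1387.40382) = 197.355 km
  → nearest: B (41.350 km)
S at 55.921°N, 36.386°E:
  A: √((-0.010·111.32)² + (1.570·63.89)²) = √(1.23921 + 10061.55443) = 100.313 km
  B: √((-0.224·111.32)² + (0.873·63.89)²) = √(621.78814 + 3110.95883) = 61.096 km
  C: √((-0.282·111.32)² + (1.396·63.89)²) = √(985.47273 + 7954.93459) = 94.554 km
  D: √((-1.601·111.32)² + (0.161·63.89)²) = √(31763.55179 + 105.80776) = 178.520 km
  → nearest: B (61.096 km)

P→D; Q→C; R→B; S→B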